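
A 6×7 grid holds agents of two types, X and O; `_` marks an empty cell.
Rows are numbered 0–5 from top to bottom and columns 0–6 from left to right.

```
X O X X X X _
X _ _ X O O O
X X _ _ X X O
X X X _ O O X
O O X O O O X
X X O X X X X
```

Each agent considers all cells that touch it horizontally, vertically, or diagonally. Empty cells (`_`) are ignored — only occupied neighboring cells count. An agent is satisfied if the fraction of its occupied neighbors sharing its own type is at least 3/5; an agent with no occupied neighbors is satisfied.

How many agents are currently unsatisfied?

21

Row 0: (0,0)X 1/2 unhappy · (0,1)O 0/3 unhappy · (0,2)X 2/3 ok · (0,3)X 3/4 ok · (0,4)X 3/5 ok · (0,5)X 1/4 unhappy
Row 1: (1,0)X 3/4 ok · (1,3)X 4/5 ok · (1,4)O 1/7 unhappy · (1,5)O 3/7 unhappy · (1,6)O 2/4 unhappy
Row 2: (2,0)X 4/4 ok · (2,1)X 5/5 ok · (2,4)X 2/6 unhappy · (2,5)X 2/8 unhappy · (2,6)O 3/5 ok
Row 3: (3,0)X 3/5 ok · (3,1)X 5/7 ok · (3,2)X 3/5 ok · (3,4)O 4/6 ok · (3,5)O 4/8 unhappy · (3,6)X 2/5 unhappy
Row 4: (4,0)O 1/5 unhappy · (4,1)O 2/8 unhappy · (4,2)X 4/7 unhappy · (4,3)O 3/7 unhappy · (4,4)O 4/7 unhappy · (4,5)O 3/8 unhappy · (4,6)X 3/5 ok
Row 5: (5,0)X 1/3 unhappy · (5,1)X 2/5 unhappy · (5,2)O 2/5 unhappy · (5,3)X 2/5 unhappy · (5,4)X 2/5 unhappy · (5,5)X 3/5 ok · (5,6)X 2/3 ok
Unsatisfied: (0,0), (0,1), (0,5), (1,4), (1,5), (1,6), (2,4), (2,5), (3,5), (3,6), (4,0), (4,1), (4,2), (4,3), (4,4), (4,5), (5,0), (5,1), (5,2), (5,3), (5,4) — 21 in total.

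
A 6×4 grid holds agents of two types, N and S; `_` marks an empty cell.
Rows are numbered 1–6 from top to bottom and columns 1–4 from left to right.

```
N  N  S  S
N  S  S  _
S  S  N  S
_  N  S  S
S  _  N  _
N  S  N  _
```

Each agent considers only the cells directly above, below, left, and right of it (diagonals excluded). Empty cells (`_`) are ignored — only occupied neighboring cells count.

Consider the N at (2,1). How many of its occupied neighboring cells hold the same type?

1

Occupied neighbors of (2,1): (1,1)=N, (3,1)=S, (2,2)=S.
Same type (N): 1 of 3.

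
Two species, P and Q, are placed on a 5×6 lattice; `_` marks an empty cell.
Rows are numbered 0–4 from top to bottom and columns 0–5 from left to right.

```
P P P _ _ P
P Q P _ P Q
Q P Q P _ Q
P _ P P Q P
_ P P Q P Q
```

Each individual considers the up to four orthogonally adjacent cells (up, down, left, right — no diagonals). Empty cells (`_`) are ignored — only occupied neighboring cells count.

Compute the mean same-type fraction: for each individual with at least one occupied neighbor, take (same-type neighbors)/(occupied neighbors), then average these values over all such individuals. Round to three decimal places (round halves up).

0.313

(0,0)P 2/2
(0,1)P 2/3
(0,2)P 2/2
(0,5)P 0/1
(1,0)P 1/3
(1,1)Q 0/4
(1,2)P 1/3
(1,4)P 0/1
(1,5)Q 1/3
(2,0)Q 0/3
(2,1)P 0/3
(2,2)Q 0/4
(2,3)P 1/2
(2,5)Q 1/2
(3,0)P 0/1
(3,2)P 2/3
(3,3)P 2/4
(3,4)Q 0/3
(3,5)P 0/3
(4,1)P 1/1
(4,2)P 2/3
(4,3)Q 0/3
(4,4)P 0/3
(4,5)Q 0/2
Sum over 24 individuals: 2/2 + 2/3 + 2/2 + 0/1 + 1/3 + 0/4 + 1/3 + 0/1 + 1/3 + 0/3 + 0/3 + 0/4 + 1/2 + 1/2 + 0/1 + 2/3 + 2/4 + 0/3 + 0/3 + 1/1 + 2/3 + 0/3 + 0/3 + 0/2 = 15/2; mean = 15/2 ÷ 24 = 5/16 = 0.3125 → 0.313.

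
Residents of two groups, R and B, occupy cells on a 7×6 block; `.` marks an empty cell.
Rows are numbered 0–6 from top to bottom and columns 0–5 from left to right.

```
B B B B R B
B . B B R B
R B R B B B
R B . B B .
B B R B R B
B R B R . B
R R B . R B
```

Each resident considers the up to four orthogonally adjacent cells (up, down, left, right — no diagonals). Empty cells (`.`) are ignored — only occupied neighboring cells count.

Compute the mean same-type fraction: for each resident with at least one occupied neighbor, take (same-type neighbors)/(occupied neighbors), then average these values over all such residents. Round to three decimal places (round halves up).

0.516

Row 0: (0,0)B 2/2 · (0,1)B 2/2 · (0,2)B 3/3 · (0,3)B 2/3 · (0,4)R 1/3 · (0,5)B 1/2
Row 1: (1,0)B 1/2 · (1,2)B 2/3 · (1,3)B 3/4 · (1,4)R 1/4 · (1,5)B 2/3
Row 2: (2,0)R 1/3 · (2,1)B 1/3 · (2,2)R 0/3 · (2,3)B 3/4 · (2,4)B 3/4 · (2,5)B 2/2
Row 3: (3,0)R 1/3 · (3,1)B 2/3 · (3,3)B 3/3 · (3,4)B 2/3
Row 4: (4,0)B 2/3 · (4,1)B 2/4 · (4,2)R 0/3 · (4,3)B 1/4 · (4,4)R 0/3 · (4,5)B 1/2
Row 5: (5,0)B 1/3 · (5,1)R 1/4 · (5,2)B 1/4 · (5,3)R 0/2 · (5,5)B 2/2
Row 6: (6,0)R 1/2 · (6,1)R 2/3 · (6,2)B 1/2 · (6,4)R 0/1 · (6,5)B 1/2
Sum over 37 residents: 2/2 + 2/2 + 3/3 + 2/3 + 1/3 + 1/2 + 1/2 + 2/3 + 3/4 + 1/4 + 2/3 + 1/3 + 1/3 + 0/3 + 3/4 + 3/4 + 2/2 + 1/3 + 2/3 + 3/3 + 2/3 + 2/3 + 2/4 + 0/3 + 1/4 + 0/3 + 1/2 + 1/3 + 1/4 + 1/4 + 0/2 + 2/2 + 1/2 + 2/3 + 1/2 + 0/1 + 1/2 = 229/12; mean = 229/12 ÷ 37 = 229/444 = 0.515765… → 0.516.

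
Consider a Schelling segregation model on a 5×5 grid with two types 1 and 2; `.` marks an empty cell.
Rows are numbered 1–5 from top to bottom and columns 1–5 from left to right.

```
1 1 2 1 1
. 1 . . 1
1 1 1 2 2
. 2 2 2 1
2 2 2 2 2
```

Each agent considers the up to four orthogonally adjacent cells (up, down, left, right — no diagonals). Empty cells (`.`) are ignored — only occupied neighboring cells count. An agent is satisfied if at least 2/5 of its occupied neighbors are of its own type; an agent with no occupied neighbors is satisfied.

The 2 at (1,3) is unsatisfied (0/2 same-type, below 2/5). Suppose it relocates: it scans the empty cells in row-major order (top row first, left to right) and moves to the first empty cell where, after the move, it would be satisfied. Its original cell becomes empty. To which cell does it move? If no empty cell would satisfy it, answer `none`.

(4,1)

Vacating (1,3). Empty cells in order:
  (2,1): 0/3 same-type → still unsatisfied.
  (2,3): 0/2 same-type → still unsatisfied.
  (2,4): 1/3 same-type → still unsatisfied.
  (4,1): 2/3 same-type → satisfied — stop here.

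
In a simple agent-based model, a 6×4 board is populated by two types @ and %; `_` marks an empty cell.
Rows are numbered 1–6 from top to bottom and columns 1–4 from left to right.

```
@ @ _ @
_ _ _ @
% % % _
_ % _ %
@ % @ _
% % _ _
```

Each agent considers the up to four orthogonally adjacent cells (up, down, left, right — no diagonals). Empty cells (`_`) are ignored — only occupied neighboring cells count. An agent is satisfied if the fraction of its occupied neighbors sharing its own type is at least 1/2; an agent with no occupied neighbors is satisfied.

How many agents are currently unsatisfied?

2

(1,1)@ 1/1 ok
(1,2)@ 1/1 ok
(1,4)@ 1/1 ok
(2,4)@ 1/1 ok
(3,1)% 1/1 ok
(3,2)% 3/3 ok
(3,3)% 1/1 ok
(4,2)% 2/2 ok
(4,4)% 0/0 ok
(5,1)@ 0/2 unhappy
(5,2)% 2/4 ok
(5,3)@ 0/1 unhappy
(6,1)% 1/2 ok
(6,2)% 2/2 ok
Unsatisfied: (5,1), (5,3) — 2 in total.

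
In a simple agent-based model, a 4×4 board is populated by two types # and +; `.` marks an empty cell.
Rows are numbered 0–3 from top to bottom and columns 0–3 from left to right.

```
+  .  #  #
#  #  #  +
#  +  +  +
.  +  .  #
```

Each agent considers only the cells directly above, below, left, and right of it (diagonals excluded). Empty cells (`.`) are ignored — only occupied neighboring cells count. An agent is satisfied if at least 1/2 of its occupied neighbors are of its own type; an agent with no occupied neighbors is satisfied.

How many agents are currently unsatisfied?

Row 0: (0,0)+ 0/1 unhappy · (0,2)# 2/2 ok · (0,3)# 1/2 ok
Row 1: (1,0)# 2/3 ok · (1,1)# 2/3 ok · (1,2)# 2/4 ok · (1,3)+ 1/3 unhappy
Row 2: (2,0)# 1/2 ok · (2,1)+ 2/4 ok · (2,2)+ 2/3 ok · (2,3)+ 2/3 ok
Row 3: (3,1)+ 1/1 ok · (3,3)# 0/1 unhappy
Unsatisfied: (0,0), (1,3), (3,3) — 3 in total.

3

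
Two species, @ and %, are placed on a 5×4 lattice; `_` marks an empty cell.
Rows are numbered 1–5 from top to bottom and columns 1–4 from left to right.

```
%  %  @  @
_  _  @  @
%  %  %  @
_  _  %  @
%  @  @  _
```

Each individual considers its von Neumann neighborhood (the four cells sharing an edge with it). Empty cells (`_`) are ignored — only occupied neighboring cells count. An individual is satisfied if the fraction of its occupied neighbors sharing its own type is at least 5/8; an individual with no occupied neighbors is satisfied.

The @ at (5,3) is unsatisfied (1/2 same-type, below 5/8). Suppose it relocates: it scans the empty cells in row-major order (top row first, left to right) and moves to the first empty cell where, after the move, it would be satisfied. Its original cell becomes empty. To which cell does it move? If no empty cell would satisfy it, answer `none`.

(5,4)

Vacating (5,3). Empty cells in order:
  (2,1): 0/2 same-type → still unsatisfied.
  (2,2): 1/3 same-type → still unsatisfied.
  (4,1): 0/2 same-type → still unsatisfied.
  (4,2): 1/3 same-type → still unsatisfied.
  (5,4): 1/1 same-type → satisfied — stop here.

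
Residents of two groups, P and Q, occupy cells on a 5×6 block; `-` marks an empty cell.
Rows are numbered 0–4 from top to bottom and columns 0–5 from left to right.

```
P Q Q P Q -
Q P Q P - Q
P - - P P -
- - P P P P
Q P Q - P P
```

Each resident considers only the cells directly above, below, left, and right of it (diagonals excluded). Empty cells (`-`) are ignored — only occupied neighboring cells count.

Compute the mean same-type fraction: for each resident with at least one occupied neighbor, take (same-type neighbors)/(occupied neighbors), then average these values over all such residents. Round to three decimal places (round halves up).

0.468

Row 0: (0,0)P 0/2 · (0,1)Q 1/3 · (0,2)Q 2/3 · (0,3)P 1/3 · (0,4)Q 0/1
Row 1: (1,0)Q 0/3 · (1,1)P 0/3 · (1,2)Q 1/3 · (1,3)P 2/3 · (1,5)Q — no occupied neighbors
Row 2: (2,0)P 0/1 · (2,3)P 3/3 · (2,4)P 2/2
Row 3: (3,2)P 1/2 · (3,3)P 3/3 · (3,4)P 4/4 · (3,5)P 2/2
Row 4: (4,0)Q 0/1 · (4,1)P 0/2 · (4,2)Q 0/2 · (4,4)P 2/2 · (4,5)P 2/2
Sum over 21 residents: 0/2 + 1/3 + 2/3 + 1/3 + 0/1 + 0/3 + 0/3 + 1/3 + 2/3 + 0/1 + 3/3 + 2/2 + 1/2 + 3/3 + 4/4 + 2/2 + 0/1 + 0/2 + 0/2 + 2/2 + 2/2 = 59/6; mean = 59/6 ÷ 21 = 59/126 = 0.468253… → 0.468.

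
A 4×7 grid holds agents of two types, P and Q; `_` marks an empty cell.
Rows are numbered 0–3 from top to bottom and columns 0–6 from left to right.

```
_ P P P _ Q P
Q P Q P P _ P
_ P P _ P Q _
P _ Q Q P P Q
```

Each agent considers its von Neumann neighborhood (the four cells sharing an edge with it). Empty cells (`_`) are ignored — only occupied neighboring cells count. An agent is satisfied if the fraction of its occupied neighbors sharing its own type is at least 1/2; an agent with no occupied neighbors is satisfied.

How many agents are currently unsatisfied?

Row 0: (0,1)P 2/2 ok · (0,2)P 2/3 ok · (0,3)P 2/2 ok · (0,5)Q 0/1 unhappy · (0,6)P 1/2 ok
Row 1: (1,0)Q 0/1 unhappy · (1,1)P 2/4 ok · (1,2)Q 0/4 unhappy · (1,3)P 2/3 ok · (1,4)P 2/2 ok · (1,6)P 1/1 ok
Row 2: (2,1)P 2/2 ok · (2,2)P 1/3 unhappy · (2,4)P 2/3 ok · (2,5)Q 0/2 unhappy
Row 3: (3,0)P 0/0 ok · (3,2)Q 1/2 ok · (3,3)Q 1/2 ok · (3,4)P 2/3 ok · (3,5)P 1/3 unhappy · (3,6)Q 0/1 unhappy
Unsatisfied: (0,5), (1,0), (1,2), (2,2), (2,5), (3,5), (3,6) — 7 in total.

7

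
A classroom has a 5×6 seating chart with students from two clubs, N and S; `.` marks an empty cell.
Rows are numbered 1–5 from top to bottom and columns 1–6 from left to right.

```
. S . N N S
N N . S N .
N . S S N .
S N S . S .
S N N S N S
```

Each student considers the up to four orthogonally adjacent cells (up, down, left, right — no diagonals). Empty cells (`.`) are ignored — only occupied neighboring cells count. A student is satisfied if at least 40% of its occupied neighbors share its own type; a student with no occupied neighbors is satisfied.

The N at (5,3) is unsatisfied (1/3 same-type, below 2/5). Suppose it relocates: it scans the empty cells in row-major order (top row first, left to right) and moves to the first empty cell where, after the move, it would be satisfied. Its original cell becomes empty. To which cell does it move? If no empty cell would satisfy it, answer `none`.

Vacating (5,3). Empty cells in order:
  (1,1): 1/2 same-type → satisfied — stop here.

(1,1)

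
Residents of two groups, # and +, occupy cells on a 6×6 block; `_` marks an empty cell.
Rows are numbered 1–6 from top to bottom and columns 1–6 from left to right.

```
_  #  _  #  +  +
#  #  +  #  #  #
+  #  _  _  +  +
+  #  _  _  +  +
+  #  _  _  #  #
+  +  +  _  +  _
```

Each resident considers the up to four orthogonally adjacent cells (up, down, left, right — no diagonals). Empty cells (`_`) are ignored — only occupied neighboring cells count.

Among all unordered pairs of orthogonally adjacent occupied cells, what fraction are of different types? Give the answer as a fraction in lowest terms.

15/34

Scan each occupied cell's neighbors to the right and below so each pair is counted once.
From row 1: 3 unlike of 6 pairs (running 3/6).
From row 2: 5 unlike of 9 pairs (running 8/15).
From row 3: 1 unlike of 6 pairs (running 9/21).
From row 4: 3 unlike of 6 pairs (running 12/27).
From row 5: 3 unlike of 5 pairs (running 15/32).
From row 6: 0 unlike of 2 pairs (running 15/34).
Total adjacent occupied pairs: 34; unlike-type pairs: 15.
15/34 is already in lowest terms.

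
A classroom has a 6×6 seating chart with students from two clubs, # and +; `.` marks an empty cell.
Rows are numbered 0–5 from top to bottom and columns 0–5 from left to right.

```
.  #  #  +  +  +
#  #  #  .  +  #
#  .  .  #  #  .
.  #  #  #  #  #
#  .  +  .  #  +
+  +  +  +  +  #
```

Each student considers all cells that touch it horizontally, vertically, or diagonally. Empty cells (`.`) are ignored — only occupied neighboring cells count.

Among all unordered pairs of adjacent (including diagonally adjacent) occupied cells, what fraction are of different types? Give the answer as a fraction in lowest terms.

Scan each occupied cell's neighbors to the right and below (and the two forward diagonals) so each pair is counted once.
From row 0: 4 unlike of 15 pairs (running 4/15).
From row 1: 3 unlike of 9 pairs (running 7/24).
From row 2: 0 unlike of 8 pairs (running 7/32).
From row 3: 5 unlike of 13 pairs (running 12/45).
From row 4: 6 unlike of 11 pairs (running 18/56).
From row 5: 1 unlike of 5 pairs (running 19/61).
Total adjacent occupied pairs: 61; unlike-type pairs: 19.
19/61 is already in lowest terms.

19/61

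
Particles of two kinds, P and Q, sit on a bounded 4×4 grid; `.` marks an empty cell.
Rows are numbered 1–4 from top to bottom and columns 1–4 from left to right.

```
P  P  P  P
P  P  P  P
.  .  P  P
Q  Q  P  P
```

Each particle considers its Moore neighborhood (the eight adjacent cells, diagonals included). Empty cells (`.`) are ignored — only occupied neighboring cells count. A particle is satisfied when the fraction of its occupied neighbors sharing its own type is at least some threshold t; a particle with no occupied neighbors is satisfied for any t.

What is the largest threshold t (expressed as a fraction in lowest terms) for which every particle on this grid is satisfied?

Row 1: (1,1)P 3/3 · (1,2)P 5/5 · (1,3)P 5/5 · (1,4)P 3/3
Row 2: (2,1)P 3/3 · (2,2)P 6/6 · (2,3)P 7/7 · (2,4)P 5/5
Row 3: (3,3)P 6/7 · (3,4)P 5/5
Row 4: (4,1)Q 1/1 · (4,2)Q 1/3 · (4,3)P 3/4 · (4,4)P 3/3
The smallest same-type fraction is 1/3 at (4,2), which reduces to 1/3. Any threshold above that leaves this particle unsatisfied.

1/3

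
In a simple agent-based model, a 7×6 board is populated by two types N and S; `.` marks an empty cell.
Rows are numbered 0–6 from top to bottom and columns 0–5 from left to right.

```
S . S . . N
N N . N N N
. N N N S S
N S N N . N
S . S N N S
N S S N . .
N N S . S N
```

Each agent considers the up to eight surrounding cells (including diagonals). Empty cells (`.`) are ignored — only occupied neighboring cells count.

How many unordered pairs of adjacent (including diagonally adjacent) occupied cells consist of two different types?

35

Scan each occupied cell's neighbors to the right and below (and the two forward diagonals) so each pair is counted once.
Row 0: S(0,0)–N(1,0)≠ S(0,0)–N(1,1)≠ S(0,2)–N(1,3)≠ S(0,2)–N(1,1)≠ N(0,5)–N(1,5)= N(0,5)–N(1,4)=  → 4/6 unlike.
Row 1: N(1,0)–N(1,1)= N(1,0)–N(2,1)= N(1,1)–N(2,1)= N(1,1)–N(2,2)= N(1,3)–N(1,4)= N(1,3)–N(2,3)= N(1,3)–S(2,4)≠ N(1,3)–N(2,2)= N(1,4)–N(1,5)= N(1,4)–S(2,4)≠ N(1,4)–S(2,5)≠ N(1,4)–N(2,3)= N(1,5)–S(2,5)≠ N(1,5)–S(2,4)≠  → 5/14 unlike.
Row 2: N(2,1)–N(2,2)= N(2,1)–S(3,1)≠ N(2,1)–N(3,2)= N(2,1)–N(3,0)= N(2,2)–N(2,3)= N(2,2)–N(3,2)= N(2,2)–N(3,3)= N(2,2)–S(3,1)≠ N(2,3)–S(2,4)≠ N(2,3)–N(3,3)= N(2,3)–N(3,2)= S(2,4)–S(2,5)= S(2,4)–N(3,5)≠ S(2,4)–N(3,3)≠ S(2,5)–N(3,5)≠  → 6/15 unlike.
Row 3: N(3,0)–S(3,1)≠ N(3,0)–S(4,0)≠ S(3,1)–N(3,2)≠ S(3,1)–S(4,2)= S(3,1)–S(4,0)= N(3,2)–N(3,3)= N(3,2)–S(4,2)≠ N(3,2)–N(4,3)= N(3,3)–N(4,3)= N(3,3)–N(4,4)= N(3,3)–S(4,2)≠ N(3,5)–S(4,5)≠ N(3,5)–N(4,4)=  → 6/13 unlike.
Row 4: S(4,0)–N(5,0)≠ S(4,0)–S(5,1)= S(4,2)–N(4,3)≠ S(4,2)–S(5,2)= S(4,2)–N(5,3)≠ S(4,2)–S(5,1)= N(4,3)–N(4,4)= N(4,3)–N(5,3)= N(4,3)–S(5,2)≠ N(4,4)–S(4,5)≠ N(4,4)–N(5,3)=  → 5/11 unlike.
Row 5: N(5,0)–S(5,1)≠ N(5,0)–N(6,0)= N(5,0)–N(6,1)= S(5,1)–S(5,2)= S(5,1)–N(6,1)≠ S(5,1)–S(6,2)= S(5,1)–N(6,0)≠ S(5,2)–N(5,3)≠ S(5,2)–S(6,2)= S(5,2)–N(6,1)≠ N(5,3)–S(6,4)≠ N(5,3)–S(6,2)≠  → 7/12 unlike.
Row 6: N(6,0)–N(6,1)= N(6,1)–S(6,2)≠ S(6,4)–N(6,5)≠  → 2/3 unlike.
Total adjacent occupied pairs: 74; unlike-type pairs: 35.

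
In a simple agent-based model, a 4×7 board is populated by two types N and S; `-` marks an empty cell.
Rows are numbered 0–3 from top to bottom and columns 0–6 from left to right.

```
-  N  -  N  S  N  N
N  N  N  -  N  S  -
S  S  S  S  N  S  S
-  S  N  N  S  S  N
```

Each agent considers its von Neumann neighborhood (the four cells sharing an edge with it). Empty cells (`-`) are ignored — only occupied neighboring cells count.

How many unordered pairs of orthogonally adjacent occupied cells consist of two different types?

17

Scan each occupied cell's neighbors to the right and below so each pair is counted once.
Row 0: N(0,1)–N(1,1)= N(0,3)–S(0,4)≠ S(0,4)–N(0,5)≠ S(0,4)–N(1,4)≠ N(0,5)–N(0,6)= N(0,5)–S(1,5)≠  → 4/6 unlike.
Row 1: N(1,0)–N(1,1)= N(1,0)–S(2,0)≠ N(1,1)–N(1,2)= N(1,1)–S(2,1)≠ N(1,2)–S(2,2)≠ N(1,4)–S(1,5)≠ N(1,4)–N(2,4)= S(1,5)–S(2,5)=  → 4/8 unlike.
Row 2: S(2,0)–S(2,1)= S(2,1)–S(2,2)= S(2,1)–S(3,1)= S(2,2)–S(2,3)= S(2,2)–N(3,2)≠ S(2,3)–N(2,4)≠ S(2,3)–N(3,3)≠ N(2,4)–S(2,5)≠ N(2,4)–S(3,4)≠ S(2,5)–S(2,6)= S(2,5)–S(3,5)= S(2,6)–N(3,6)≠  → 6/12 unlike.
Row 3: S(3,1)–N(3,2)≠ N(3,2)–N(3,3)= N(3,3)–S(3,4)≠ S(3,4)–S(3,5)= S(3,5)–N(3,6)≠  → 3/5 unlike.
Total adjacent occupied pairs: 31; unlike-type pairs: 17.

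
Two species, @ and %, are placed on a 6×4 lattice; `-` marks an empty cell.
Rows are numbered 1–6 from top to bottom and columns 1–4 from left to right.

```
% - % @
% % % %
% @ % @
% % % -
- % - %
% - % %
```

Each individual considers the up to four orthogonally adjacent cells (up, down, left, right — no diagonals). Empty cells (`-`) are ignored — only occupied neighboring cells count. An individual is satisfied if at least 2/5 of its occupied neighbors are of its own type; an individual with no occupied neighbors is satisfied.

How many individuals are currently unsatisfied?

4

(1,1)% 1/1 ok
(1,3)% 1/2 ok
(1,4)@ 0/2 unhappy
(2,1)% 3/3 ok
(2,2)% 2/3 ok
(2,3)% 4/4 ok
(2,4)% 1/3 unhappy
(3,1)% 2/3 ok
(3,2)@ 0/4 unhappy
(3,3)% 2/4 ok
(3,4)@ 0/2 unhappy
(4,1)% 2/2 ok
(4,2)% 3/4 ok
(4,3)% 2/2 ok
(5,2)% 1/1 ok
(5,4)% 1/1 ok
(6,1)% 0/0 ok
(6,3)% 1/1 ok
(6,4)% 2/2 ok
Unsatisfied: (1,4), (2,4), (3,2), (3,4) — 4 in total.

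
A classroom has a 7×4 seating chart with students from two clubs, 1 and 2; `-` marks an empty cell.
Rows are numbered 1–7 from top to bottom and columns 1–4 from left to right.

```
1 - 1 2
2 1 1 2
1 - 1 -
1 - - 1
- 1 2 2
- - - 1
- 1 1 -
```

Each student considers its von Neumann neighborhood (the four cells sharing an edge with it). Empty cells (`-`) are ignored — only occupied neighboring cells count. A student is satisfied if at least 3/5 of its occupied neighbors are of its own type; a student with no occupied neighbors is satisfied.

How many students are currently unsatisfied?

(1,1)1 0/1 ✗
(1,3)1 1/2 ✗
(1,4)2 1/2 ✗
(2,1)2 0/3 ✗
(2,2)1 1/2 ✗
(2,3)1 3/4 ✓
(2,4)2 1/2 ✗
(3,1)1 1/2 ✗
(3,3)1 1/1 ✓
(4,1)1 1/1 ✓
(4,4)1 0/1 ✗
(5,2)1 0/1 ✗
(5,3)2 1/2 ✗
(5,4)2 1/3 ✗
(6,4)1 0/1 ✗
(7,2)1 1/1 ✓
(7,3)1 1/1 ✓
Unsatisfied: (1,1), (1,3), (1,4), (2,1), (2,2), (2,4), (3,1), (4,4), (5,2), (5,3), (5,4), (6,4) — 12 in total.

12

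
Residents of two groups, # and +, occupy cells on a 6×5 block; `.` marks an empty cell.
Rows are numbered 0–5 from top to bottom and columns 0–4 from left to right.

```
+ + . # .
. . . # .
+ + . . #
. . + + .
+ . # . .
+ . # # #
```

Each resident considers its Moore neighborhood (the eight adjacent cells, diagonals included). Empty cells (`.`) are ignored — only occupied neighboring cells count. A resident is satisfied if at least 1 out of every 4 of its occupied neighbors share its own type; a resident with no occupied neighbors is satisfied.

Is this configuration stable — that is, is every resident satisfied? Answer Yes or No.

Yes

Row 0: (0,0)+ 1/1 ✓ · (0,1)+ 1/1 ✓ · (0,3)# 1/1 ✓
Row 1: (1,3)# 2/2 ✓
Row 2: (2,0)+ 1/1 ✓ · (2,1)+ 2/2 ✓ · (2,4)# 1/2 ✓
Row 3: (3,2)+ 2/3 ✓ · (3,3)+ 1/3 ✓
Row 4: (4,0)+ 1/1 ✓ · (4,2)# 2/4 ✓
Row 5: (5,0)+ 1/1 ✓ · (5,2)# 2/2 ✓ · (5,3)# 3/3 ✓ · (5,4)# 1/1 ✓
All meet the threshold, so the configuration is stable.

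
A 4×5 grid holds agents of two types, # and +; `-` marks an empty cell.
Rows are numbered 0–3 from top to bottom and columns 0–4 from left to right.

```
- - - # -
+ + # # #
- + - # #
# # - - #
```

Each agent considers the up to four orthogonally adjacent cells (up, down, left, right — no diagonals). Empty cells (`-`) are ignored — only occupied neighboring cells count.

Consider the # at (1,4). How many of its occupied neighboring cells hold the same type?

Occupied neighbors of (1,4): (2,4)=#, (1,3)=#.
Same type (#): 2 of 2.

2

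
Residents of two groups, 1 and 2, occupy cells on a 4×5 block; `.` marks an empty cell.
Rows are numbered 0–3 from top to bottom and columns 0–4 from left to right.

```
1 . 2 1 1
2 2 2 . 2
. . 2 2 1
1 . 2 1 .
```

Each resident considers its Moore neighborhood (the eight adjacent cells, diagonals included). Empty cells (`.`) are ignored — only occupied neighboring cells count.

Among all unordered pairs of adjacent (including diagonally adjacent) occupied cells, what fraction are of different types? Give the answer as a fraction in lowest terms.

11/24

Scan each occupied cell's neighbors to the right and below (and the two forward diagonals) so each pair is counted once.
From row 0: 6 unlike of 9 pairs (running 6/9).
From row 1: 1 unlike of 7 pairs (running 7/16).
From row 2: 3 unlike of 7 pairs (running 10/23).
From row 3: 1 unlike of 1 pairs (running 11/24).
Total adjacent occupied pairs: 24; unlike-type pairs: 11.
11/24 is already in lowest terms.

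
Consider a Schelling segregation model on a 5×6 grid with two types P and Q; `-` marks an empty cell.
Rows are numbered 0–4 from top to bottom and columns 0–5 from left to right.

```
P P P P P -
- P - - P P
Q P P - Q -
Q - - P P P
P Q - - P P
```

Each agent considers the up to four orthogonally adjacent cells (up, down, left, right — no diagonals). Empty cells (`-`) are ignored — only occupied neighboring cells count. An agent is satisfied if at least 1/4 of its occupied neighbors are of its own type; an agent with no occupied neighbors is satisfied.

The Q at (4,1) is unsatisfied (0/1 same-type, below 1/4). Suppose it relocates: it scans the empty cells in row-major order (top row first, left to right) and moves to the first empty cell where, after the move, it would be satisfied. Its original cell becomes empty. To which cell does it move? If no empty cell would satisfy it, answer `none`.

(1,0)

Vacating (4,1). Empty cells in order:
  (0,5): 0/2 same-type → still unsatisfied.
  (1,0): 1/3 same-type → satisfied — stop here.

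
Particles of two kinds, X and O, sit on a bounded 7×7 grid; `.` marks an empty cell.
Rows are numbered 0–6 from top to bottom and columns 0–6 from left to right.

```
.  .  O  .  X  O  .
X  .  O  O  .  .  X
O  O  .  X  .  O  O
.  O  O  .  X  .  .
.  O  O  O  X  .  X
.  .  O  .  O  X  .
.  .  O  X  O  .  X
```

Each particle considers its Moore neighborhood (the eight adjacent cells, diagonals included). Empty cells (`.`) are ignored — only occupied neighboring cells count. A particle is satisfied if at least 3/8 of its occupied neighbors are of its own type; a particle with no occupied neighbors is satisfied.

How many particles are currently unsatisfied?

8

Row 0: (0,2)O 2/2 ✓ · (0,4)X 0/2 ✗ · (0,5)O 0/2 ✗
Row 1: (1,0)X 0/2 ✗ · (1,2)O 3/4 ✓ · (1,3)O 2/4 ✓ · (1,6)X 0/3 ✗
Row 2: (2,0)O 2/3 ✓ · (2,1)O 4/5 ✓ · (2,3)X 1/4 ✗ · (2,5)O 1/3 ✗ · (2,6)O 1/2 ✓
Row 3: (3,1)O 5/5 ✓ · (3,2)O 5/6 ✓ · (3,4)X 2/4 ✓
Row 4: (4,1)O 4/4 ✓ · (4,2)O 5/5 ✓ · (4,3)O 4/6 ✓ · (4,4)X 2/4 ✓ · (4,6)X 1/1 ✓
Row 5: (5,2)O 4/5 ✓ · (5,4)O 2/5 ✓ · (5,5)X 3/5 ✓
Row 6: (6,2)O 1/2 ✓ · (6,3)X 0/4 ✗ · (6,4)O 1/3 ✗ · (6,6)X 1/1 ✓
Unsatisfied: (0,4), (0,5), (1,0), (1,6), (2,3), (2,5), (6,3), (6,4) — 8 in total.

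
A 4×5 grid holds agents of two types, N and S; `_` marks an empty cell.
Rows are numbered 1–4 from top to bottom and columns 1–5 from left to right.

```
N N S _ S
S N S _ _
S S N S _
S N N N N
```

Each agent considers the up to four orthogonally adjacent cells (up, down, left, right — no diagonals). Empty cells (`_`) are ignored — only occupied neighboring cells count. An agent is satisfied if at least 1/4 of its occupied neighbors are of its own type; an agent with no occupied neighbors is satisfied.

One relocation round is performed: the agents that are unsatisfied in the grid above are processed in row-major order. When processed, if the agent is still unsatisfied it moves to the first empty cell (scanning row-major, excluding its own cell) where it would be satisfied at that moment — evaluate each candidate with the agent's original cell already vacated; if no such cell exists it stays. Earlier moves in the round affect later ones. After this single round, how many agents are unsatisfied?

0

Initially unsatisfied (in order): (3,4).
  (3,4) → (1,4).
Resulting grid:
N N S S S
S N S _ _
S S N _ _
S N N N N
All satisfied now.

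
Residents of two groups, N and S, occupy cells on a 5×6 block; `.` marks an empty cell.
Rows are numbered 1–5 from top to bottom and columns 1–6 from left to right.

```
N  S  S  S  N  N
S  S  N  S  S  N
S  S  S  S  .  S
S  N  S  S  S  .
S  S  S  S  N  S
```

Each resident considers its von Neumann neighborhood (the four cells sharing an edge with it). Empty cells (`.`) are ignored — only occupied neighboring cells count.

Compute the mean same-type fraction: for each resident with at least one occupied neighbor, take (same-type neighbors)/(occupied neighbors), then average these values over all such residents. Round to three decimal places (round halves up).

Row 1: (1,1)N 0/2 · (1,2)S 2/3 · (1,3)S 2/3 · (1,4)S 2/3 · (1,5)N 1/3 · (1,6)N 2/2
Row 2: (2,1)S 2/3 · (2,2)S 3/4 · (2,3)N 0/4 · (2,4)S 3/4 · (2,5)S 1/3 · (2,6)N 1/3
Row 3: (3,1)S 3/3 · (3,2)S 3/4 · (3,3)S 3/4 · (3,4)S 3/3 · (3,6)S 0/1
Row 4: (4,1)S 2/3 · (4,2)N 0/4 · (4,3)S 3/4 · (4,4)S 4/4 · (4,5)S 1/2
Row 5: (5,1)S 2/2 · (5,2)S 2/3 · (5,3)S 3/3 · (5,4)S 2/3 · (5,5)N 0/3 · (5,6)S 0/1
Sum over 28 residents: 0/2 + 2/3 + 2/3 + 2/3 + 1/3 + 2/2 + 2/3 + 3/4 + 0/4 + 3/4 + 1/3 + 1/3 + 3/3 + 3/4 + 3/4 + 3/3 + 0/1 + 2/3 + 0/4 + 3/4 + 4/4 + 1/2 + 2/2 + 2/3 + 3/3 + 2/3 + 0/3 + 0/1 = 191/12; mean = 191/12 ÷ 28 = 191/336 = 0.568452… → 0.568.

0.568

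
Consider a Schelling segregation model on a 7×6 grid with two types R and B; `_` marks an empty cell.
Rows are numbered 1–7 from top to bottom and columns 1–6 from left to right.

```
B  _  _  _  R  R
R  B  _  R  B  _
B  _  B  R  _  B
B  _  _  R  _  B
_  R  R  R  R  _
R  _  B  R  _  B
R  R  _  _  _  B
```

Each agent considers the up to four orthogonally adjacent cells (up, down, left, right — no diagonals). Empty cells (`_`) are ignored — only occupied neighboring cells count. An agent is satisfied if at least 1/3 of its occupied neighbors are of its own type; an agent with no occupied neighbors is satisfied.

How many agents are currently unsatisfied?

Row 1: (1,1)B 0/1 not · (1,5)R 1/2 satisfied · (1,6)R 1/1 satisfied
Row 2: (2,1)R 0/3 not · (2,2)B 0/1 not · (2,4)R 1/2 satisfied · (2,5)B 0/2 not
Row 3: (3,1)B 1/2 satisfied · (3,3)B 0/1 not · (3,4)R 2/3 satisfied · (3,6)B 1/1 satisfied
Row 4: (4,1)B 1/1 satisfied · (4,4)R 2/2 satisfied · (4,6)B 1/1 satisfied
Row 5: (5,2)R 1/1 satisfied · (5,3)R 2/3 satisfied · (5,4)R 4/4 satisfied · (5,5)R 1/1 satisfied
Row 6: (6,1)R 1/1 satisfied · (6,3)B 0/2 not · (6,4)R 1/2 satisfied · (6,6)B 1/1 satisfied
Row 7: (7,1)R 2/2 satisfied · (7,2)R 1/1 satisfied · (7,6)B 1/1 satisfied
Unsatisfied: (1,1), (2,1), (2,2), (2,5), (3,3), (6,3) — 6 in total.

6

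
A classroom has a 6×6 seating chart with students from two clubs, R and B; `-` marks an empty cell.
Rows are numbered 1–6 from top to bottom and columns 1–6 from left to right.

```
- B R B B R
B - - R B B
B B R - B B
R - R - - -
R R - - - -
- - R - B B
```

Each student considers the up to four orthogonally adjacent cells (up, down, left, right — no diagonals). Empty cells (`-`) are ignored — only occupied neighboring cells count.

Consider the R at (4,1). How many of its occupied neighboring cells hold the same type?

1

Occupied neighbors of (4,1): (3,1)=B, (5,1)=R.
Same type (R): 1 of 2.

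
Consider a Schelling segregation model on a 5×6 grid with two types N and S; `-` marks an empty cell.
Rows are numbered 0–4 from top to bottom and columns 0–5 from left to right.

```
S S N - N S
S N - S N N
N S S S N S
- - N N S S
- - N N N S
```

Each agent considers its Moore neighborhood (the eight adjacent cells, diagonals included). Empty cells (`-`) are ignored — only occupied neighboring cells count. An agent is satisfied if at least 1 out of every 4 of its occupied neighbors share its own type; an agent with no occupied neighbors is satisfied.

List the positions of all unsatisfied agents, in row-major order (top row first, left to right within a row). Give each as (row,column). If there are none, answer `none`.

Row 0: (0,0)S 2/3 ok · (0,1)S 2/4 ok · (0,2)N 1/3 ok · (0,4)N 2/4 ok · (0,5)S 0/3 unhappy
Row 1: (1,0)S 3/5 ok · (1,1)N 2/7 ok · (1,3)S 2/6 ok · (1,4)N 3/7 ok · (1,5)N 3/5 ok
Row 2: (2,0)N 1/3 ok · (2,1)S 2/5 ok · (2,2)S 3/6 ok · (2,3)S 3/7 ok · (2,4)N 3/8 ok · (2,5)S 2/5 ok
Row 3: (3,2)N 3/6 ok · (3,3)N 5/8 ok · (3,4)S 4/8 ok · (3,5)S 3/5 ok
Row 4: (4,2)N 3/3 ok · (4,3)N 4/5 ok · (4,4)N 2/5 ok · (4,5)S 2/3 ok

(0,5)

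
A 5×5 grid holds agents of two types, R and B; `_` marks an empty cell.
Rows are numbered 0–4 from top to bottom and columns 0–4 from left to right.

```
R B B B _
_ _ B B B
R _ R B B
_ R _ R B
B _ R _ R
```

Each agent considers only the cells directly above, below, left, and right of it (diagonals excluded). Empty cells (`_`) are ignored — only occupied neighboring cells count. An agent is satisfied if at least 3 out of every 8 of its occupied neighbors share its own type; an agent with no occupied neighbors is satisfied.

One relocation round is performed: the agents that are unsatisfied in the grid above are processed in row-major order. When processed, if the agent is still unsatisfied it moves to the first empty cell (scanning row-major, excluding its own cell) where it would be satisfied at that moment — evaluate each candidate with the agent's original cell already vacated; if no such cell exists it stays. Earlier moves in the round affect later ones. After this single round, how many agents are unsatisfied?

1

Initially unsatisfied (in order): (0,0), (2,2), (3,3), (3,4), (4,4).
  (0,0) → (1,0).
  (2,2) → (0,0).
  (3,3) → (2,1).
  (3,4): now satisfied by earlier moves; stays.
  (4,4) → (1,1).
Resulting grid:
R B B B _
R R B B B
R R _ B B
_ R _ _ B
B _ R _ _
Unsatisfied now: (0,1).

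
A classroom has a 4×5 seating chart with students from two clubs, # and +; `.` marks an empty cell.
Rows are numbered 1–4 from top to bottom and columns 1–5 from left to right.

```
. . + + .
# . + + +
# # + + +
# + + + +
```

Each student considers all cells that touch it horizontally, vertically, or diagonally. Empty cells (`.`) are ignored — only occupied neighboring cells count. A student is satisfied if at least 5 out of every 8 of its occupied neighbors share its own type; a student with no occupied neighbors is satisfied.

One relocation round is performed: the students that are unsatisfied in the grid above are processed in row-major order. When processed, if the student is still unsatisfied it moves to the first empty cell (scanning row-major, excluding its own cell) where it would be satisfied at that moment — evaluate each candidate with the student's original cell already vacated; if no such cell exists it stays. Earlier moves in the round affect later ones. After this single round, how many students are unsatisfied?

0

Initially unsatisfied (in order): (3,2), (4,2).
  (3,2) → (1,1).
  (4,2) → (1,5).
Resulting grid:
# . + + +
# . + + +
# . + + +
# . + + +
All satisfied now.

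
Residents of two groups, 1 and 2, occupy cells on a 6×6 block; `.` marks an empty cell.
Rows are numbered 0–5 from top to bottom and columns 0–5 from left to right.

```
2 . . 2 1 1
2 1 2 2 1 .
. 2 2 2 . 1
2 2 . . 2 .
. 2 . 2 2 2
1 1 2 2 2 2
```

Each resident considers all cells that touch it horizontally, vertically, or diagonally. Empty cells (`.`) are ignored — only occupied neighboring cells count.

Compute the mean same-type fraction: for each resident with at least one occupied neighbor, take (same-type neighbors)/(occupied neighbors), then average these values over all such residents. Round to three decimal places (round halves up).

(0,0)2 1/2
(0,3)2 2/4
(0,4)1 2/4
(0,5)1 2/2
(1,0)2 2/3
(1,1)1 0/5
(1,2)2 5/6
(1,3)2 4/6
(1,4)1 3/6
(2,1)2 5/6
(2,2)2 5/6
(2,3)2 4/5
(2,5)1 1/2
(3,0)2 3/3
(3,1)2 4/4
(3,4)2 4/5
(4,1)2 3/5
(4,3)2 5/5
(4,4)2 6/6
(4,5)2 4/4
(5,0)1 1/2
(5,1)1 1/3
(5,2)2 3/4
(5,3)2 4/4
(5,4)2 5/5
(5,5)2 3/3
Sum over 26 residents: 1/2 + 2/4 + 2/4 + 2/2 + 2/3 + 0/5 + 5/6 + 4/6 + 3/6 + 5/6 + 5/6 + 4/5 + 1/2 + 3/3 + 4/4 + 4/5 + 3/5 + 5/5 + 6/6 + 4/4 + 1/2 + 1/3 + 3/4 + 4/4 + 5/5 + 3/3 = 1147/60; mean = 1147/60 ÷ 26 = 1147/1560 = 0.735256… → 0.735.

0.735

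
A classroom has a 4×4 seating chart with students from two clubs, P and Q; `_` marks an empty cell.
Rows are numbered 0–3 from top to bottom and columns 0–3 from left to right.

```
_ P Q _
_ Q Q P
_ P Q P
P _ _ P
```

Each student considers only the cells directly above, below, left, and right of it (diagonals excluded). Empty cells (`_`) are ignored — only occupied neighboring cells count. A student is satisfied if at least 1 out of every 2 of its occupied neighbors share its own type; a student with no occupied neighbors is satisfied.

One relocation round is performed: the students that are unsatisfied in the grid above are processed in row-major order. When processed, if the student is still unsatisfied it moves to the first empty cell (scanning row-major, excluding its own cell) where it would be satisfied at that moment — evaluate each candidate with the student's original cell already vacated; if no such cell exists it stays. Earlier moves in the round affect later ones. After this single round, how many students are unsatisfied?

Initially unsatisfied (in order): (0,1), (1,1), (2,1), (2,2).
  (0,1) → (0,0).
  (1,1): now satisfied by earlier moves; stays.
  (2,1) → (0,3).
  (2,2): now satisfied by earlier moves; stays.
Resulting grid:
P _ Q P
_ Q Q P
_ _ Q P
P _ _ P
All satisfied now.

0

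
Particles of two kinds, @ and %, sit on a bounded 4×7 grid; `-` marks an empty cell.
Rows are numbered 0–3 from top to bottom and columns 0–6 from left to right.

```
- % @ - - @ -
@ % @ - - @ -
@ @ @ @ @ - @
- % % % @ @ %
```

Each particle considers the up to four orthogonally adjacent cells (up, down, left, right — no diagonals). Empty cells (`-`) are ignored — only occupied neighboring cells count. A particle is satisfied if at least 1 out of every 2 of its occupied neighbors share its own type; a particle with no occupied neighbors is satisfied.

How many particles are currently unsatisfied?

4

(0,1)% 1/2 ✓
(0,2)@ 1/2 ✓
(0,5)@ 1/1 ✓
(1,0)@ 1/2 ✓
(1,1)% 1/4 ✗
(1,2)@ 2/3 ✓
(1,5)@ 1/1 ✓
(2,0)@ 2/2 ✓
(2,1)@ 2/4 ✓
(2,2)@ 3/4 ✓
(2,3)@ 2/3 ✓
(2,4)@ 2/2 ✓
(2,6)@ 0/1 ✗
(3,1)% 1/2 ✓
(3,2)% 2/3 ✓
(3,3)% 1/3 ✗
(3,4)@ 2/3 ✓
(3,5)@ 1/2 ✓
(3,6)% 0/2 ✗
Unsatisfied: (1,1), (2,6), (3,3), (3,6) — 4 in total.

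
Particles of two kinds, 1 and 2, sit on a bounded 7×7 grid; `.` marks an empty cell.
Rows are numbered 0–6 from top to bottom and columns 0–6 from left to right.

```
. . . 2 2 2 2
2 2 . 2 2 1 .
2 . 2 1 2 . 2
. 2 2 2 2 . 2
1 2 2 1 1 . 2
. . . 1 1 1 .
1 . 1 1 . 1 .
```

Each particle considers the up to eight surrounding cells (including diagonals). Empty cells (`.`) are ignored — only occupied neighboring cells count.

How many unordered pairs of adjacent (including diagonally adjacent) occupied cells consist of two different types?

23

Scan each occupied cell's neighbors to the right and below (and the two forward diagonals) so each pair is counted once.
From row 0: 3 unlike of 11 pairs (running 3/11).
From row 1: 5 unlike of 13 pairs (running 8/24).
From row 2: 5 unlike of 12 pairs (running 13/36).
From row 3: 6 unlike of 15 pairs (running 19/51).
From row 4: 4 unlike of 11 pairs (running 23/62).
From row 5: 0 unlike of 7 pairs (running 23/69).
From row 6: 0 unlike of 1 pairs (running 23/70).
Total adjacent occupied pairs: 70; unlike-type pairs: 23.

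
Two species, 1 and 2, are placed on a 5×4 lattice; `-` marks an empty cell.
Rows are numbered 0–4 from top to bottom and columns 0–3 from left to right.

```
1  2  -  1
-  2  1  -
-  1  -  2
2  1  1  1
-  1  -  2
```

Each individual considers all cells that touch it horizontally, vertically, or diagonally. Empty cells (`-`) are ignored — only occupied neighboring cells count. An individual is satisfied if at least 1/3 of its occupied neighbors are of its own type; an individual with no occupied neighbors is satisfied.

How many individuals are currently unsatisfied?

Row 0: (0,0)1 0/2 not · (0,1)2 1/3 satisfied · (0,3)1 1/1 satisfied
Row 1: (1,1)2 1/4 not · (1,2)1 2/5 satisfied
Row 2: (2,1)1 3/5 satisfied · (2,3)2 0/3 not
Row 3: (3,0)2 0/3 not · (3,1)1 3/4 satisfied · (3,2)1 4/6 satisfied · (3,3)1 1/3 satisfied
Row 4: (4,1)1 2/3 satisfied · (4,3)2 0/2 not
Unsatisfied: (0,0), (1,1), (2,3), (3,0), (4,3) — 5 in total.

5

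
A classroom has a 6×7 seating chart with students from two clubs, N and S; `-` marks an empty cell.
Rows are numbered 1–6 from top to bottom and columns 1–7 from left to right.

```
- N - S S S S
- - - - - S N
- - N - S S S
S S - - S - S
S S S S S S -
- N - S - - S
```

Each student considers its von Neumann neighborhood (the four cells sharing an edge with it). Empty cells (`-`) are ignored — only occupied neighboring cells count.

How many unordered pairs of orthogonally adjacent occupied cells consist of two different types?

4

Scan each occupied cell's neighbors to the right and below so each pair is counted once.
From row 1: 1 unlike of 5 pairs (running 1/5).
From row 2: 2 unlike of 3 pairs (running 3/8).
From row 3: 0 unlike of 4 pairs (running 3/12).
From row 4: 0 unlike of 4 pairs (running 3/16).
From row 5: 1 unlike of 7 pairs (running 4/23).
Total adjacent occupied pairs: 23; unlike-type pairs: 4.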